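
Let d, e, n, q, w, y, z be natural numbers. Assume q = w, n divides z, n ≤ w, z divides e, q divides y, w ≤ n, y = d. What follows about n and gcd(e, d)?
n divides gcd(e, d)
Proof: n divides z and z divides e, thus n divides e. w ≤ n and n ≤ w, therefore w = n. q = w and q divides y, so w divides y. y = d, so w divides d. w = n, so n divides d. Because n divides e, n divides gcd(e, d).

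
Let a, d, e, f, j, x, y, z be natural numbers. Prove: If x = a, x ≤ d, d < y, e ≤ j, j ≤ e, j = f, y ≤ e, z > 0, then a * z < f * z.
x ≤ d and d < y, so x < y. Since x = a, a < y. Since e ≤ j and j ≤ e, e = j. j = f, so e = f. y ≤ e, so y ≤ f. Since a < y, a < f. Combined with z > 0, by multiplying by a positive, a * z < f * z.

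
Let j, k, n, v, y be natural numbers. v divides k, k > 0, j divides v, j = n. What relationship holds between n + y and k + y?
n + y ≤ k + y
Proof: Since j = n and j divides v, n divides v. Since v divides k, n divides k. Since k > 0, n ≤ k. Then n + y ≤ k + y.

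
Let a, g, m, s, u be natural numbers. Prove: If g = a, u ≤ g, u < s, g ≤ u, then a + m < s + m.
u ≤ g and g ≤ u, thus u = g. g = a, so u = a. Since u < s, a < s. Then a + m < s + m.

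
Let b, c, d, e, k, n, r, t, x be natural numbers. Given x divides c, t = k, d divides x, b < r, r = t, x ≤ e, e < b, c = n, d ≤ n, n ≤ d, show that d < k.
n ≤ d and d ≤ n, therefore n = d. c = n and x divides c, hence x divides n. n = d, so x divides d. Since d divides x, x = d. r = t and t = k, so r = k. Since x ≤ e and e < b, x < b. Since b < r, x < r. Since r = k, x < k. x = d, so d < k.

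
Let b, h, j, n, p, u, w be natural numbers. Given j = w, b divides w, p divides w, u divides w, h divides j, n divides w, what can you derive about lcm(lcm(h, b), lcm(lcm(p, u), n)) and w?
lcm(lcm(h, b), lcm(lcm(p, u), n)) divides w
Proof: Because j = w and h divides j, h divides w. Since b divides w, lcm(h, b) divides w. p divides w and u divides w, therefore lcm(p, u) divides w. Since n divides w, lcm(lcm(p, u), n) divides w. From lcm(h, b) divides w, lcm(lcm(h, b), lcm(lcm(p, u), n)) divides w.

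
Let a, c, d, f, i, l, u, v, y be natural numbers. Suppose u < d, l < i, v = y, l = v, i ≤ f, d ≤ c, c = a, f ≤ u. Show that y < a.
l = v and v = y, thus l = y. l < i, so y < i. i ≤ f and f ≤ u, so i ≤ u. u < d and d ≤ c, thus u < c. i ≤ u, so i < c. c = a, so i < a. Since y < i, y < a.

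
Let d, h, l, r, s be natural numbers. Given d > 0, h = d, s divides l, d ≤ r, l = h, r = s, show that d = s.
From r = s and d ≤ r, d ≤ s. Since l = h and s divides l, s divides h. Since h = d, s divides d. From d > 0, s ≤ d. Since d ≤ s, d = s.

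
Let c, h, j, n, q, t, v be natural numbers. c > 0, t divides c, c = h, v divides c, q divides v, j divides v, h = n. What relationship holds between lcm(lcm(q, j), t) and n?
lcm(lcm(q, j), t) ≤ n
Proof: Since c = h and h = n, c = n. Because q divides v and j divides v, lcm(q, j) divides v. v divides c, so lcm(q, j) divides c. t divides c, so lcm(lcm(q, j), t) divides c. c > 0, so lcm(lcm(q, j), t) ≤ c. Since c = n, lcm(lcm(q, j), t) ≤ n.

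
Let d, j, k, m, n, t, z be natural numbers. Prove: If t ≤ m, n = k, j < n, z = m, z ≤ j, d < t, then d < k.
d < t and t ≤ m, thus d < m. From z ≤ j and j < n, z < n. Since z = m, m < n. Since n = k, m < k. d < m, so d < k.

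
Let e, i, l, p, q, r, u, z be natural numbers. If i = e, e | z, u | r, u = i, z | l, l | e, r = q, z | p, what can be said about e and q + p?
e | q + p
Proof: Because u = i and i = e, u = e. Since u | r, e | r. Since r = q, e | q. z | l and l | e, therefore z | e. Since e | z, z = e. Since z | p, e | p. Since e | q, e | q + p.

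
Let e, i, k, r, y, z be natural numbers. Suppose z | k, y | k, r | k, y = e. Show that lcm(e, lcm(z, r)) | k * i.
Since y = e and y | k, e | k. z | k and r | k, so lcm(z, r) | k. e | k, so lcm(e, lcm(z, r)) | k. Then lcm(e, lcm(z, r)) | k * i.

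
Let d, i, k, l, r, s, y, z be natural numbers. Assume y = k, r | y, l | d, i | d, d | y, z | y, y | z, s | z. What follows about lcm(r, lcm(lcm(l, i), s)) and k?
lcm(r, lcm(lcm(l, i), s)) | k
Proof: l | d and i | d, thus lcm(l, i) | d. Since d | y, lcm(l, i) | y. z | y and y | z, hence z = y. From s | z, s | y. lcm(l, i) | y, so lcm(lcm(l, i), s) | y. Since r | y, lcm(r, lcm(lcm(l, i), s)) | y. y = k, so lcm(r, lcm(lcm(l, i), s)) | k.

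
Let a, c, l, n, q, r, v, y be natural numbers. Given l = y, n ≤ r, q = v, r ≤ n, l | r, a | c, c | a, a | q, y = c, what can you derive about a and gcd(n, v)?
a | gcd(n, v)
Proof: r ≤ n and n ≤ r, so r = n. l = y and y = c, so l = c. Because c | a and a | c, c = a. From l = c, l = a. Since l | r, a | r. Because r = n, a | n. q = v and a | q, thus a | v. a | n, so a | gcd(n, v).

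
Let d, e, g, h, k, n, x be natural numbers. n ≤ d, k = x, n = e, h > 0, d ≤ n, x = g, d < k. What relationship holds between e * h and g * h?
e * h < g * h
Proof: k = x and x = g, hence k = g. Because d ≤ n and n ≤ d, d = n. n = e, so d = e. Since d < k, e < k. k = g, so e < g. From h > 0, e * h < g * h.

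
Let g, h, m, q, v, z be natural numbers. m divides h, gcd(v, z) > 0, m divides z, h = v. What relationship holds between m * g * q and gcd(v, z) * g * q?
m * g * q ≤ gcd(v, z) * g * q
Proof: h = v and m divides h, hence m divides v. Since m divides z, m divides gcd(v, z). gcd(v, z) > 0, so m ≤ gcd(v, z). By multiplying by a non-negative, m * g ≤ gcd(v, z) * g. By multiplying by a non-negative, m * g * q ≤ gcd(v, z) * g * q.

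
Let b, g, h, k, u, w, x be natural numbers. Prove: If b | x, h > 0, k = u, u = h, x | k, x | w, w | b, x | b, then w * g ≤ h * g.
k = u and u = h, thus k = h. Since b | x and x | b, b = x. Since w | b, w | x. x | w, so x = w. x | k, so w | k. From k = h, w | h. Since h > 0, w ≤ h. Then w * g ≤ h * g.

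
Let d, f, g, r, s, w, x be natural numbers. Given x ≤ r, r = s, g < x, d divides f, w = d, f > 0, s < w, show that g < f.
Since r = s and x ≤ r, x ≤ s. Since g < x, g < s. w = d and s < w, thus s < d. Since d divides f and f > 0, d ≤ f. s < d, so s < f. Because g < s, g < f.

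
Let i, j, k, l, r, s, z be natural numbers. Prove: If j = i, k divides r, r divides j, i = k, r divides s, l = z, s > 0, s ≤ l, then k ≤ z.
j = i and i = k, thus j = k. Since r divides j, r divides k. Since k divides r, r = k. Since r divides s and s > 0, r ≤ s. s ≤ l, so r ≤ l. From l = z, r ≤ z. Since r = k, k ≤ z.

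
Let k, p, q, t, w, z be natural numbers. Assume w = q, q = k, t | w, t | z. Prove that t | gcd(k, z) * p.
w = q and q = k, therefore w = k. Since t | w, t | k. Since t | z, t | gcd(k, z). Then t | gcd(k, z) * p.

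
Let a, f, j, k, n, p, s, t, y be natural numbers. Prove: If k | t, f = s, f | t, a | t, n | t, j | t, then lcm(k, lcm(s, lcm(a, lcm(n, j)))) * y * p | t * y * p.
Because f = s and f | t, s | t. Because n | t and j | t, lcm(n, j) | t. a | t, so lcm(a, lcm(n, j)) | t. Since s | t, lcm(s, lcm(a, lcm(n, j))) | t. k | t, so lcm(k, lcm(s, lcm(a, lcm(n, j)))) | t. Then lcm(k, lcm(s, lcm(a, lcm(n, j)))) * y | t * y. Then lcm(k, lcm(s, lcm(a, lcm(n, j)))) * y * p | t * y * p.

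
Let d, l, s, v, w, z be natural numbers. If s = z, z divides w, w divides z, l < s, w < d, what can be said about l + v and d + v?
l + v < d + v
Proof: From z divides w and w divides z, z = w. From s = z, s = w. l < s, so l < w. w < d, so l < d. Then l + v < d + v.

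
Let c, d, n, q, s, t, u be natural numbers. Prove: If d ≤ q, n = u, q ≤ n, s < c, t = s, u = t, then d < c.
From u = t and t = s, u = s. From n = u and q ≤ n, q ≤ u. u = s, so q ≤ s. Because s < c, q < c. d ≤ q, so d < c.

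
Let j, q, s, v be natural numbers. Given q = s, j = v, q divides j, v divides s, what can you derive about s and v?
s = v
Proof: From j = v and q divides j, q divides v. Since q = s, s divides v. v divides s, so s = v.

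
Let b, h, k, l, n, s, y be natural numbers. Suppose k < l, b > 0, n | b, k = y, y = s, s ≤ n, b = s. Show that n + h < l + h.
Because n | b and b > 0, n ≤ b. b = s, so n ≤ s. s ≤ n, so s = n. Since k = y and y = s, k = s. From k < l, s < l. Since s = n, n < l. Then n + h < l + h.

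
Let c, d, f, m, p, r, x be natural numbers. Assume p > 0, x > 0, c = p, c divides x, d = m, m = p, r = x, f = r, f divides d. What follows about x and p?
x = p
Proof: c = p and c divides x, therefore p divides x. Since x > 0, p ≤ x. f = r and r = x, so f = x. From d = m and f divides d, f divides m. Since f = x, x divides m. m = p, so x divides p. p > 0, so x ≤ p. Since p ≤ x, p = x. Then x = p.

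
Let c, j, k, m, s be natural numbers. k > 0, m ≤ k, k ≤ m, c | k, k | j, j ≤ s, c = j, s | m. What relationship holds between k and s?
k = s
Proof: Since c = j and c | k, j | k. k | j, so j = k. Since j ≤ s, k ≤ s. m ≤ k and k ≤ m, so m = k. Since s | m, s | k. Since k > 0, s ≤ k. Since k ≤ s, k = s.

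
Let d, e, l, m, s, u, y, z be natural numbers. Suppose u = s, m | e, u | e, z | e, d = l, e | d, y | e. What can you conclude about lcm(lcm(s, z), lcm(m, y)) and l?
lcm(lcm(s, z), lcm(m, y)) | l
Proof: Since u = s and u | e, s | e. Because z | e, lcm(s, z) | e. Since m | e and y | e, lcm(m, y) | e. lcm(s, z) | e, so lcm(lcm(s, z), lcm(m, y)) | e. d = l and e | d, so e | l. Since lcm(lcm(s, z), lcm(m, y)) | e, lcm(lcm(s, z), lcm(m, y)) | l.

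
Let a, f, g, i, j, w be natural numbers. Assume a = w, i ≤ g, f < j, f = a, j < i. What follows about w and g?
w < g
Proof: f = a and a = w, hence f = w. f < j, so w < j. Since j < i, w < i. i ≤ g, so w < g.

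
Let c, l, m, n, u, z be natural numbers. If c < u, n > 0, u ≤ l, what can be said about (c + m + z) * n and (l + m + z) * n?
(c + m + z) * n < (l + m + z) * n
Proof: Because c < u and u ≤ l, c < l. Then c + m < l + m. Then c + m + z < l + m + z. Since n > 0, by multiplying by a positive, (c + m + z) * n < (l + m + z) * n.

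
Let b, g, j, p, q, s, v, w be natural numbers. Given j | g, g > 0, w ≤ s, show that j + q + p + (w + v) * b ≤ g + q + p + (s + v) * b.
j | g and g > 0, thus j ≤ g. Then j + q ≤ g + q. Then j + q + p ≤ g + q + p. Since w ≤ s, w + v ≤ s + v. Then (w + v) * b ≤ (s + v) * b. Since j + q + p ≤ g + q + p, j + q + p + (w + v) * b ≤ g + q + p + (s + v) * b.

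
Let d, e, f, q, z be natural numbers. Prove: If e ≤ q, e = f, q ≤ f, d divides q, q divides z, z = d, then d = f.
From e = f and e ≤ q, f ≤ q. q ≤ f, so f = q. From z = d and q divides z, q divides d. Since d divides q, q = d. f = q, so f = d. Then d = f.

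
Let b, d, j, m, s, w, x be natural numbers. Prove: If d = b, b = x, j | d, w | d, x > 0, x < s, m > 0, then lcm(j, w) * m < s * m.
d = b and b = x, hence d = x. j | d and w | d, thus lcm(j, w) | d. Since d = x, lcm(j, w) | x. Because x > 0, lcm(j, w) ≤ x. Since x < s, lcm(j, w) < s. Because m > 0, lcm(j, w) * m < s * m.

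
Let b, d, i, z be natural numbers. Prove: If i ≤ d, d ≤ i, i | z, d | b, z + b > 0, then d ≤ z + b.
Because i ≤ d and d ≤ i, i = d. Since i | z, d | z. Because d | b, d | z + b. z + b > 0, so d ≤ z + b.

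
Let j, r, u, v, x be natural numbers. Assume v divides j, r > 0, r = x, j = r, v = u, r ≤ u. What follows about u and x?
u = x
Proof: v = u and v divides j, hence u divides j. j = r, so u divides r. r > 0, so u ≤ r. Since r ≤ u, u = r. Since r = x, u = x.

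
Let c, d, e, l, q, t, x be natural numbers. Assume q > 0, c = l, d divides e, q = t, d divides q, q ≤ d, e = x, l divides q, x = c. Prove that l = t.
Because d divides q and q > 0, d ≤ q. Since q ≤ d, d = q. e = x and d divides e, so d divides x. x = c, so d divides c. Since c = l, d divides l. Since d = q, q divides l. Since l divides q, l = q. Since q = t, l = t.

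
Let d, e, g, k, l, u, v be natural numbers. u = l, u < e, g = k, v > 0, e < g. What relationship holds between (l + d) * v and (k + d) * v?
(l + d) * v < (k + d) * v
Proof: Because g = k and e < g, e < k. Since u < e, u < k. Since u = l, l < k. Then l + d < k + d. v > 0, so (l + d) * v < (k + d) * v.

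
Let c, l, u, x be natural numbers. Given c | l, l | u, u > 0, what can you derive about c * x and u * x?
c * x ≤ u * x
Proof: c | l and l | u, so c | u. Since u > 0, c ≤ u. Then c * x ≤ u * x.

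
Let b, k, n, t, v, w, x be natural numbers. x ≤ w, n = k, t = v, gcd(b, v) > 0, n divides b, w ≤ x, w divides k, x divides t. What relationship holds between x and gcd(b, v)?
x ≤ gcd(b, v)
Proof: Because w ≤ x and x ≤ w, w = x. From n = k and n divides b, k divides b. Since w divides k, w divides b. Since w = x, x divides b. Because t = v and x divides t, x divides v. From x divides b, x divides gcd(b, v). Since gcd(b, v) > 0, x ≤ gcd(b, v).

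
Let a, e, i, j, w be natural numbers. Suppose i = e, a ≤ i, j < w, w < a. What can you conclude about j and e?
j < e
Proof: w < a and a ≤ i, therefore w < i. Since i = e, w < e. From j < w, j < e.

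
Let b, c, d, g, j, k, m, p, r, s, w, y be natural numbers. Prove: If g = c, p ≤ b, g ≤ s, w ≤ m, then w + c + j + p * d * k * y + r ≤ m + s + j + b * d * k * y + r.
g = c and g ≤ s, hence c ≤ s. Then c + j ≤ s + j. p ≤ b. By multiplying by a non-negative, p * d ≤ b * d. By multiplying by a non-negative, p * d * k ≤ b * d * k. By multiplying by a non-negative, p * d * k * y ≤ b * d * k * y. Then p * d * k * y + r ≤ b * d * k * y + r. Because c + j ≤ s + j, c + j + p * d * k * y + r ≤ s + j + b * d * k * y + r. w ≤ m, so w + c + j + p * d * k * y + r ≤ m + s + j + b * d * k * y + r.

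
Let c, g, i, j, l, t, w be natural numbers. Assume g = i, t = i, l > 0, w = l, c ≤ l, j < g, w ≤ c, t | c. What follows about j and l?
j < l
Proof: From g = i and j < g, j < i. w = l and w ≤ c, thus l ≤ c. c ≤ l, so c = l. Since t | c, t | l. Since l > 0, t ≤ l. t = i, so i ≤ l. Since j < i, j < l.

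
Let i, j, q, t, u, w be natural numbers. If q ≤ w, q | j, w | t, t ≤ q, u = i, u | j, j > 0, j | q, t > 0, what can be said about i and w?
i ≤ w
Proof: j | q and q | j, so j = q. w | t and t > 0, hence w ≤ t. t ≤ q, so w ≤ q. From q ≤ w, q = w. Since j = q, j = w. u = i and u | j, thus i | j. From j > 0, i ≤ j. Because j = w, i ≤ w.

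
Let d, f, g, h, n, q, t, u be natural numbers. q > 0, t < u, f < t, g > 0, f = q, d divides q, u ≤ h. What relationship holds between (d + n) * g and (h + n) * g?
(d + n) * g < (h + n) * g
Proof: From d divides q and q > 0, d ≤ q. From f = q and f < t, q < t. Since t < u and u ≤ h, t < h. q < t, so q < h. Because d ≤ q, d < h. Then d + n < h + n. Since g > 0, by multiplying by a positive, (d + n) * g < (h + n) * g.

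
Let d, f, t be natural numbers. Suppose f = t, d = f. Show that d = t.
d = f and f = t. By transitivity, d = t.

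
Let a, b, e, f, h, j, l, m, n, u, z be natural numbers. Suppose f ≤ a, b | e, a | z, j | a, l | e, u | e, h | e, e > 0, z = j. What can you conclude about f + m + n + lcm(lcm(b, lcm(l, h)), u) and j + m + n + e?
f + m + n + lcm(lcm(b, lcm(l, h)), u) ≤ j + m + n + e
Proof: z = j and a | z, hence a | j. j | a, so a = j. f ≤ a, so f ≤ j. Then f + m ≤ j + m. Then f + m + n ≤ j + m + n. Because l | e and h | e, lcm(l, h) | e. b | e, so lcm(b, lcm(l, h)) | e. Since u | e, lcm(lcm(b, lcm(l, h)), u) | e. Since e > 0, lcm(lcm(b, lcm(l, h)), u) ≤ e. Since f + m + n ≤ j + m + n, f + m + n + lcm(lcm(b, lcm(l, h)), u) ≤ j + m + n + e.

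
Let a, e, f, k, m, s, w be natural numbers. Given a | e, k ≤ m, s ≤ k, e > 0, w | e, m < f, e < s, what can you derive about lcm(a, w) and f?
lcm(a, w) < f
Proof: a | e and w | e, therefore lcm(a, w) | e. Since e > 0, lcm(a, w) ≤ e. Because e < s and s ≤ k, e < k. k ≤ m and m < f, hence k < f. Since e < k, e < f. lcm(a, w) ≤ e, so lcm(a, w) < f.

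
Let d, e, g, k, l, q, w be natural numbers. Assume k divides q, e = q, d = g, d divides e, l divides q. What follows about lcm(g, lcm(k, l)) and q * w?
lcm(g, lcm(k, l)) divides q * w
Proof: e = q and d divides e, so d divides q. Since d = g, g divides q. Because k divides q and l divides q, lcm(k, l) divides q. g divides q, so lcm(g, lcm(k, l)) divides q. Then lcm(g, lcm(k, l)) divides q * w.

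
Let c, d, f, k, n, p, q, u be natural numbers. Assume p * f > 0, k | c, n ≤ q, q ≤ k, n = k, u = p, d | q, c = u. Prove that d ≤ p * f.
n = k and n ≤ q, hence k ≤ q. q ≤ k, so k = q. Because c = u and k | c, k | u. Since u = p, k | p. Since k = q, q | p. d | q, so d | p. Then d | p * f. Since p * f > 0, d ≤ p * f.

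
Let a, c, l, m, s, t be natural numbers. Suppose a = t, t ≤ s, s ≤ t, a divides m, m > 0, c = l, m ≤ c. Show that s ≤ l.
t ≤ s and s ≤ t, therefore t = s. Since a = t, a = s. a divides m and m > 0, so a ≤ m. c = l and m ≤ c, hence m ≤ l. a ≤ m, so a ≤ l. Since a = s, s ≤ l.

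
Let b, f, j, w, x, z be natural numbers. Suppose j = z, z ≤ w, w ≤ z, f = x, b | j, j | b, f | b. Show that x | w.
z ≤ w and w ≤ z, thus z = w. j = z, so j = w. b | j and j | b, thus b = j. f | b, so f | j. f = x, so x | j. j = w, so x | w.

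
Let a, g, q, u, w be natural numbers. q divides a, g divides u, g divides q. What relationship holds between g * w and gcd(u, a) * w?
g * w divides gcd(u, a) * w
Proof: From g divides q and q divides a, g divides a. Since g divides u, g divides gcd(u, a). Then g * w divides gcd(u, a) * w.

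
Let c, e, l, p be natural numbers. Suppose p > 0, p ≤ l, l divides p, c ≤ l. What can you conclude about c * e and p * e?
c * e ≤ p * e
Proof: l divides p and p > 0, hence l ≤ p. From p ≤ l, l = p. From c ≤ l, c ≤ p. By multiplying by a non-negative, c * e ≤ p * e.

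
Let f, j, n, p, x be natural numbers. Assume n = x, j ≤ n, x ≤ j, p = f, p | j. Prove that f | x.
n = x and j ≤ n, so j ≤ x. x ≤ j, so j = x. Because p = f and p | j, f | j. j = x, so f | x.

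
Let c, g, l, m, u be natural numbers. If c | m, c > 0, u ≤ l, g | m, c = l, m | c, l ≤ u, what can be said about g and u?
g ≤ u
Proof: l ≤ u and u ≤ l, so l = u. c = l, so c = u. m | c and c | m, thus m = c. Since g | m, g | c. Since c > 0, g ≤ c. c = u, so g ≤ u.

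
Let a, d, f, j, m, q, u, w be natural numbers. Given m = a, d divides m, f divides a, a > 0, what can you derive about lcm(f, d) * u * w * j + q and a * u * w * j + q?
lcm(f, d) * u * w * j + q ≤ a * u * w * j + q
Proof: Because m = a and d divides m, d divides a. Because f divides a, lcm(f, d) divides a. a > 0, so lcm(f, d) ≤ a. By multiplying by a non-negative, lcm(f, d) * u ≤ a * u. By multiplying by a non-negative, lcm(f, d) * u * w ≤ a * u * w. By multiplying by a non-negative, lcm(f, d) * u * w * j ≤ a * u * w * j. Then lcm(f, d) * u * w * j + q ≤ a * u * w * j + q.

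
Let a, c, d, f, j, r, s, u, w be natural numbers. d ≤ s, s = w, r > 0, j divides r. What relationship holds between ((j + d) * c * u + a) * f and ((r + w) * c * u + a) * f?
((j + d) * c * u + a) * f ≤ ((r + w) * c * u + a) * f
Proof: j divides r and r > 0, therefore j ≤ r. s = w and d ≤ s, hence d ≤ w. j ≤ r, so j + d ≤ r + w. By multiplying by a non-negative, (j + d) * c ≤ (r + w) * c. By multiplying by a non-negative, (j + d) * c * u ≤ (r + w) * c * u. Then (j + d) * c * u + a ≤ (r + w) * c * u + a. By multiplying by a non-negative, ((j + d) * c * u + a) * f ≤ ((r + w) * c * u + a) * f.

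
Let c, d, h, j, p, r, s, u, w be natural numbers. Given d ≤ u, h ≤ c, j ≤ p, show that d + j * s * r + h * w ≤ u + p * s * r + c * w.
j ≤ p. By multiplying by a non-negative, j * s ≤ p * s. By multiplying by a non-negative, j * s * r ≤ p * s * r. From d ≤ u, d + j * s * r ≤ u + p * s * r. Since h ≤ c, by multiplying by a non-negative, h * w ≤ c * w. d + j * s * r ≤ u + p * s * r, so d + j * s * r + h * w ≤ u + p * s * r + c * w.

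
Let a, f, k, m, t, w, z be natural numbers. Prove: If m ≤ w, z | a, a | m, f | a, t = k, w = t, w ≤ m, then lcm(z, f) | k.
z | a and f | a, thus lcm(z, f) | a. w = t and t = k, thus w = k. m ≤ w and w ≤ m, therefore m = w. Because a | m, a | w. w = k, so a | k. lcm(z, f) | a, so lcm(z, f) | k.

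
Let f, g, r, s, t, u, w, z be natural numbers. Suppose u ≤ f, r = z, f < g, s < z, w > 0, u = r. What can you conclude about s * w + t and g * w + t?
s * w + t < g * w + t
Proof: u = r and r = z, therefore u = z. u ≤ f and f < g, so u < g. u = z, so z < g. Since s < z, s < g. Combining with w > 0, by multiplying by a positive, s * w < g * w. Then s * w + t < g * w + t.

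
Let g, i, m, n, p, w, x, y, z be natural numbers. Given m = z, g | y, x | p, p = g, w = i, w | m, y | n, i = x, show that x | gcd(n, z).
Because p = g and x | p, x | g. g | y, so x | y. y | n, so x | n. Because w = i and w | m, i | m. Since i = x, x | m. Since m = z, x | z. Since x | n, x | gcd(n, z).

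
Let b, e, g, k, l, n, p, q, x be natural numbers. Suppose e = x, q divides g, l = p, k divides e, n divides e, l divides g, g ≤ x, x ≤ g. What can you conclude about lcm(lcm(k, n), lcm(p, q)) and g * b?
lcm(lcm(k, n), lcm(p, q)) divides g * b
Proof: x ≤ g and g ≤ x, so x = g. k divides e and n divides e, thus lcm(k, n) divides e. e = x, so lcm(k, n) divides x. x = g, so lcm(k, n) divides g. From l = p and l divides g, p divides g. q divides g, so lcm(p, q) divides g. Since lcm(k, n) divides g, lcm(lcm(k, n), lcm(p, q)) divides g. Then lcm(lcm(k, n), lcm(p, q)) divides g * b.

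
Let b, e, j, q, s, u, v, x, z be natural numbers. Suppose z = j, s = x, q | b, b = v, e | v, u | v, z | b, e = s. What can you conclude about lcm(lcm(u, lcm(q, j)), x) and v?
lcm(lcm(u, lcm(q, j)), x) | v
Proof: Because z = j and z | b, j | b. Since q | b, lcm(q, j) | b. b = v, so lcm(q, j) | v. Since u | v, lcm(u, lcm(q, j)) | v. Since e = s and s = x, e = x. Since e | v, x | v. Since lcm(u, lcm(q, j)) | v, lcm(lcm(u, lcm(q, j)), x) | v.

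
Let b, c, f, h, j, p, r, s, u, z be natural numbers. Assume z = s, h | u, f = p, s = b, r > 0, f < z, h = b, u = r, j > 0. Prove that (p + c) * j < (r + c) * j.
From z = s and s = b, z = b. Since f = p and f < z, p < z. z = b, so p < b. u = r and h | u, thus h | r. r > 0, so h ≤ r. Because h = b, b ≤ r. p < b, so p < r. Then p + c < r + c. From j > 0, (p + c) * j < (r + c) * j.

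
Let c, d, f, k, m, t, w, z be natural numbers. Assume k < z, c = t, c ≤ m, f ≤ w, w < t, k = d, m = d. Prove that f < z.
Since c = t and c ≤ m, t ≤ m. Since w < t, w < m. f ≤ w, so f < m. Since m = d, f < d. k = d and k < z, so d < z. Since f < d, f < z.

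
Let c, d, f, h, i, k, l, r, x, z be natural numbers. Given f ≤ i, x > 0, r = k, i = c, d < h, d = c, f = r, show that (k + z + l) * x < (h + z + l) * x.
f = r and r = k, therefore f = k. f ≤ i, so k ≤ i. Since i = c, k ≤ c. d = c and d < h, so c < h. k ≤ c, so k < h. Then k + z < h + z. Then k + z + l < h + z + l. Since x > 0, (k + z + l) * x < (h + z + l) * x.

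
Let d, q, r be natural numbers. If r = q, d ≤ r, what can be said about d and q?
d ≤ q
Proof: Because r = q and d ≤ r, by substitution, d ≤ q.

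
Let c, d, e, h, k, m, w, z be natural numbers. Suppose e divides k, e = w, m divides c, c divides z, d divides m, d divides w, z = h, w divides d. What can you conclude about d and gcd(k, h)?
d divides gcd(k, h)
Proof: w divides d and d divides w, so w = d. e = w, so e = d. Since e divides k, d divides k. d divides m and m divides c, so d divides c. Because z = h and c divides z, c divides h. d divides c, so d divides h. Since d divides k, d divides gcd(k, h).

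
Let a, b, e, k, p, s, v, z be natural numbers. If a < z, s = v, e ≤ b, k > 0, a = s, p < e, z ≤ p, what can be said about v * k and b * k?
v * k < b * k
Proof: From a = s and s = v, a = v. From a < z, v < z. Because z ≤ p and p < e, z < e. v < z, so v < e. Since e ≤ b, v < b. k > 0, so v * k < b * k.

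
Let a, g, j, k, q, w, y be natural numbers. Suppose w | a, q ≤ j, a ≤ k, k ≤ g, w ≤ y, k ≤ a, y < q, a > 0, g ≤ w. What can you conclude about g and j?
g < j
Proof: w | a and a > 0, therefore w ≤ a. Since k ≤ a and a ≤ k, k = a. k ≤ g, so a ≤ g. w ≤ a, so w ≤ g. g ≤ w, so w = g. Since y < q and q ≤ j, y < j. Since w ≤ y, w < j. Since w = g, g < j.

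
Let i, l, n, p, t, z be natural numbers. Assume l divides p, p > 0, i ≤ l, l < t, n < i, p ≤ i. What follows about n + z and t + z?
n + z < t + z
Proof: Because l divides p and p > 0, l ≤ p. p ≤ i, so l ≤ i. Since i ≤ l, i = l. Since n < i, n < l. l < t, so n < t. Then n + z < t + z.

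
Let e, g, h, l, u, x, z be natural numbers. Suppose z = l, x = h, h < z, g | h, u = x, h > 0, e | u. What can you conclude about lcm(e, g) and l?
lcm(e, g) < l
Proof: u = x and x = h, thus u = h. e | u, so e | h. g | h, so lcm(e, g) | h. Since h > 0, lcm(e, g) ≤ h. Since z = l and h < z, h < l. lcm(e, g) ≤ h, so lcm(e, g) < l.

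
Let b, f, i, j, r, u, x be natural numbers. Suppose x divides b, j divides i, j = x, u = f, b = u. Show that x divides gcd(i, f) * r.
j = x and j divides i, therefore x divides i. Because b = u and x divides b, x divides u. u = f, so x divides f. x divides i, so x divides gcd(i, f). Then x divides gcd(i, f) * r.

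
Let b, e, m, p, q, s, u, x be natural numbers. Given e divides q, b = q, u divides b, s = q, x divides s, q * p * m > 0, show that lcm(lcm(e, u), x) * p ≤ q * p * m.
From b = q and u divides b, u divides q. e divides q, so lcm(e, u) divides q. From s = q and x divides s, x divides q. Since lcm(e, u) divides q, lcm(lcm(e, u), x) divides q. Then lcm(lcm(e, u), x) * p divides q * p. Then lcm(lcm(e, u), x) * p divides q * p * m. q * p * m > 0, so lcm(lcm(e, u), x) * p ≤ q * p * m.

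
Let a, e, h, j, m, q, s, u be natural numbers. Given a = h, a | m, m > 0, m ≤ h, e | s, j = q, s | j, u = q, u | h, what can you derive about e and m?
e ≤ m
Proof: From a = h and a | m, h | m. From m > 0, h ≤ m. Since m ≤ h, h = m. j = q and s | j, so s | q. e | s, so e | q. u = q and u | h, thus q | h. e | q, so e | h. h = m, so e | m. m > 0, so e ≤ m.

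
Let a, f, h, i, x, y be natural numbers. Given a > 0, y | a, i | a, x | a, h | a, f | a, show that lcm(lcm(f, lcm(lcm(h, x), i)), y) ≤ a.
Since h | a and x | a, lcm(h, x) | a. i | a, so lcm(lcm(h, x), i) | a. f | a, so lcm(f, lcm(lcm(h, x), i)) | a. Since y | a, lcm(lcm(f, lcm(lcm(h, x), i)), y) | a. a > 0, so lcm(lcm(f, lcm(lcm(h, x), i)), y) ≤ a.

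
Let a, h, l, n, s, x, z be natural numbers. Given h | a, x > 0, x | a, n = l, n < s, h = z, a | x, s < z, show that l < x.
n = l and n < s, hence l < s. a | x and x | a, so a = x. h | a, so h | x. h = z, so z | x. Since x > 0, z ≤ x. s < z, so s < x. l < s, so l < x.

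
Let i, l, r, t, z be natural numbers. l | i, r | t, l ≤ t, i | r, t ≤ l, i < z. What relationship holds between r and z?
r < z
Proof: t ≤ l and l ≤ t, thus t = l. r | t, so r | l. Since l | i, r | i. i | r, so i = r. Because i < z, r < z.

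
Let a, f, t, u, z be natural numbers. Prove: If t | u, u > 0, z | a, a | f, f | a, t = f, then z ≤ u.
Since a | f and f | a, a = f. Since z | a, z | f. t = f and t | u, thus f | u. Since z | f, z | u. Since u > 0, z ≤ u.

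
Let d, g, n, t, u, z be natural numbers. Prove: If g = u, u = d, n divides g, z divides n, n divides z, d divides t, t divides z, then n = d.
g = u and u = d, hence g = d. Since n divides g, n divides d. z divides n and n divides z, hence z = n. d divides t and t divides z, hence d divides z. z = n, so d divides n. n divides d, so n = d.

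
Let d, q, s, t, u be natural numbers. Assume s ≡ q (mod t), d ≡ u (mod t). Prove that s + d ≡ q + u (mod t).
s ≡ q (mod t) and d ≡ u (mod t). By adding congruences, s + d ≡ q + u (mod t).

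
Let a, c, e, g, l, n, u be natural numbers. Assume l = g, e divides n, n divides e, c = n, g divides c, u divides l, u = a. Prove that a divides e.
n divides e and e divides n, therefore n = e. c = n, so c = e. l = g and u divides l, thus u divides g. Since u = a, a divides g. g divides c, so a divides c. Since c = e, a divides e.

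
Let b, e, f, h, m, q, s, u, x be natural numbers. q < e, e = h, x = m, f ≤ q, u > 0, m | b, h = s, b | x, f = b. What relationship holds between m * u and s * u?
m * u < s * u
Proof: x = m and b | x, so b | m. From m | b, b = m. Since e = h and h = s, e = s. From f = b and f ≤ q, b ≤ q. Since q < e, b < e. e = s, so b < s. b = m, so m < s. Since u > 0, m * u < s * u.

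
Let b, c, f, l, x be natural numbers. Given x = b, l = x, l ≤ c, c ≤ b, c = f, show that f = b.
Since l = x and l ≤ c, x ≤ c. Since x = b, b ≤ c. Since c ≤ b, b = c. Since c = f, b = f. Then f = b.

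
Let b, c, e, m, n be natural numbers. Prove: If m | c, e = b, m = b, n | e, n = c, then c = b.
Because e = b and n | e, n | b. n = c, so c | b. Because m = b and m | c, b | c. Because c | b, c = b.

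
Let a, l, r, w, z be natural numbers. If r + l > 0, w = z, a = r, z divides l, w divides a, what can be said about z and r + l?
z ≤ r + l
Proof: w = z and w divides a, so z divides a. Since a = r, z divides r. Since z divides l, z divides r + l. From r + l > 0, z ≤ r + l.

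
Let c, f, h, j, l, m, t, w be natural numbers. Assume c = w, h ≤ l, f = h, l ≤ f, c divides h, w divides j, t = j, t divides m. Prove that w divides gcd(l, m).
Since f = h and l ≤ f, l ≤ h. h ≤ l, so h = l. Since c divides h, c divides l. c = w, so w divides l. t = j and t divides m, therefore j divides m. w divides j, so w divides m. Since w divides l, w divides gcd(l, m).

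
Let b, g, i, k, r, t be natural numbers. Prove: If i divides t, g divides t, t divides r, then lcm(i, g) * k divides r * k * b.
From i divides t and g divides t, lcm(i, g) divides t. t divides r, so lcm(i, g) divides r. Then lcm(i, g) * k divides r * k. Then lcm(i, g) * k divides r * k * b.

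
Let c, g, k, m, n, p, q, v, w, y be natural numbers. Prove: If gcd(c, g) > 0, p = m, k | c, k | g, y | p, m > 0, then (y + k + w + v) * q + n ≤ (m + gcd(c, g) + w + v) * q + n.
Since p = m and y | p, y | m. m > 0, so y ≤ m. k | c and k | g, thus k | gcd(c, g). Since gcd(c, g) > 0, k ≤ gcd(c, g). Since y ≤ m, y + k ≤ m + gcd(c, g). Then y + k + w ≤ m + gcd(c, g) + w. Then y + k + w + v ≤ m + gcd(c, g) + w + v. Then (y + k + w + v) * q ≤ (m + gcd(c, g) + w + v) * q. Then (y + k + w + v) * q + n ≤ (m + gcd(c, g) + w + v) * q + n.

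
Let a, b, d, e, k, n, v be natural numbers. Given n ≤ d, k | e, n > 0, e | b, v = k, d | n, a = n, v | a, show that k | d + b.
d | n and n > 0, so d ≤ n. n ≤ d, so n = d. Since a = n, a = d. v = k and v | a, hence k | a. a = d, so k | d. Because k | e and e | b, k | b. Since k | d, k | d + b.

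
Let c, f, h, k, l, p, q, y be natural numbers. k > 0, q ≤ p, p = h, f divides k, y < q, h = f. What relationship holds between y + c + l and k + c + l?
y + c + l < k + c + l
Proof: Because p = h and h = f, p = f. From y < q and q ≤ p, y < p. Because p = f, y < f. f divides k and k > 0, hence f ≤ k. y < f, so y < k. Then y + c < k + c. Then y + c + l < k + c + l.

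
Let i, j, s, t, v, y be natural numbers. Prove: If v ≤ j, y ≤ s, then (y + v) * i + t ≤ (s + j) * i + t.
y ≤ s and v ≤ j, hence y + v ≤ s + j. By multiplying by a non-negative, (y + v) * i ≤ (s + j) * i. Then (y + v) * i + t ≤ (s + j) * i + t.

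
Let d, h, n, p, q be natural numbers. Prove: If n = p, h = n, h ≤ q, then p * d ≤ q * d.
h = n and h ≤ q, so n ≤ q. Since n = p, p ≤ q. Then p * d ≤ q * d.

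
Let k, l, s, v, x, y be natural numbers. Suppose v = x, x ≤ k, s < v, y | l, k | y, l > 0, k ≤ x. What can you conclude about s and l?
s < l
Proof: v = x and s < v, hence s < x. k ≤ x and x ≤ k, so k = x. k | y and y | l, so k | l. Since k = x, x | l. Since l > 0, x ≤ l. s < x, so s < l.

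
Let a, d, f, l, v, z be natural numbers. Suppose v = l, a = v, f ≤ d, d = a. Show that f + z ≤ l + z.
d = a and a = v, therefore d = v. Since v = l, d = l. Since f ≤ d, f ≤ l. Then f + z ≤ l + z.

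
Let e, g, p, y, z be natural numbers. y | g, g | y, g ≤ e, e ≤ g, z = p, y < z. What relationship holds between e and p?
e < p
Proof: y | g and g | y, therefore y = g. g ≤ e and e ≤ g, so g = e. Since y = g, y = e. From z = p and y < z, y < p. Since y = e, e < p.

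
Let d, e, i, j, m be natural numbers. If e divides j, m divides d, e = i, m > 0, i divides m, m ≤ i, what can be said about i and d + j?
i divides d + j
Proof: i divides m and m > 0, thus i ≤ m. m ≤ i, so m = i. Since m divides d, i divides d. From e = i and e divides j, i divides j. Since i divides d, i divides d + j.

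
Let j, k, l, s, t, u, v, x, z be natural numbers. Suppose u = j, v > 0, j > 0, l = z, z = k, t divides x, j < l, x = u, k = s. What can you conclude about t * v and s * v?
t * v < s * v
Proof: From x = u and u = j, x = j. t divides x, so t divides j. Since j > 0, t ≤ j. l = z and z = k, so l = k. j < l, so j < k. k = s, so j < s. t ≤ j, so t < s. Using v > 0, by multiplying by a positive, t * v < s * v.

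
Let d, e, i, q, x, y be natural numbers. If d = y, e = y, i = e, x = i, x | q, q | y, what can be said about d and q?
d = q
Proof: x = i and x | q, so i | q. i = e, so e | q. Since e = y, y | q. Since q | y, y = q. Since d = y, d = q.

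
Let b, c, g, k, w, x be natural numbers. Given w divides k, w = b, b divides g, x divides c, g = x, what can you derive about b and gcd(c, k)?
b divides gcd(c, k)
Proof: Since g = x and b divides g, b divides x. Since x divides c, b divides c. w = b and w divides k, hence b divides k. Since b divides c, b divides gcd(c, k).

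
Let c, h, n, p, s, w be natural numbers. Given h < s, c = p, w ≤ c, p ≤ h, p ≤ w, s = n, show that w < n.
Since c = p and w ≤ c, w ≤ p. Because p ≤ w, p = w. Since p ≤ h and h < s, p < s. s = n, so p < n. p = w, so w < n.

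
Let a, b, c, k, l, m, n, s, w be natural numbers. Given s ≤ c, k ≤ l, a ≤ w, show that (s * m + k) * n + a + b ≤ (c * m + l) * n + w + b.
From s ≤ c, by multiplying by a non-negative, s * m ≤ c * m. k ≤ l, so s * m + k ≤ c * m + l. By multiplying by a non-negative, (s * m + k) * n ≤ (c * m + l) * n. Since a ≤ w, (s * m + k) * n + a ≤ (c * m + l) * n + w. Then (s * m + k) * n + a + b ≤ (c * m + l) * n + w + b.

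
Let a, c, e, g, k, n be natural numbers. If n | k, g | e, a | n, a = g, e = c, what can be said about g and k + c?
g | k + c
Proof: Because a = g and a | n, g | n. Since n | k, g | k. e = c and g | e, thus g | c. From g | k, g | k + c.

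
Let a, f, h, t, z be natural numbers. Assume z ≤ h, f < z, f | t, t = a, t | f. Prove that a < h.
f | t and t | f, therefore f = t. From t = a, f = a. From f < z and z ≤ h, f < h. f = a, so a < h.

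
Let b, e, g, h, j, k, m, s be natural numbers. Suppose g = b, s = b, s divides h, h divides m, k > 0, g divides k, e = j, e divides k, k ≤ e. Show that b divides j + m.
e divides k and k > 0, therefore e ≤ k. Since k ≤ e, k = e. e = j, so k = j. g = b and g divides k, hence b divides k. Since k = j, b divides j. s = b and s divides h, hence b divides h. h divides m, so b divides m. From b divides j, b divides j + m.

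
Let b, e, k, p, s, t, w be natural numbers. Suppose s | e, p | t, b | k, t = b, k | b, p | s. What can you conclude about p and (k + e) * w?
p | (k + e) * w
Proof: b | k and k | b, hence b = k. t = b, so t = k. Since p | t, p | k. From p | s and s | e, p | e. Since p | k, p | k + e. Then p | (k + e) * w.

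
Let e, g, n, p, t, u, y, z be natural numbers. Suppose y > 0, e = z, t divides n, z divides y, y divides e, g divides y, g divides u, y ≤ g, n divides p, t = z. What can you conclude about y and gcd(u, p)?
y divides gcd(u, p)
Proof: From g divides y and y > 0, g ≤ y. y ≤ g, so g = y. Since g divides u, y divides u. e = z and y divides e, hence y divides z. Since z divides y, z = y. Since t = z, t = y. Since t divides n and n divides p, t divides p. t = y, so y divides p. y divides u, so y divides gcd(u, p).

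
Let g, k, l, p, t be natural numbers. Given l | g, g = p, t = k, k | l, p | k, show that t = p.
k | l and l | g, thus k | g. Since g = p, k | p. Since p | k, k = p. Since t = k, t = p.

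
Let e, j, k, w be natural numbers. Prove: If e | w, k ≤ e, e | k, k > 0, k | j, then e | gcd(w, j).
e | k and k > 0, therefore e ≤ k. Since k ≤ e, k = e. Since k | j, e | j. Because e | w, e | gcd(w, j).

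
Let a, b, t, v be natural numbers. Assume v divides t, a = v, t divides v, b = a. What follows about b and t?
b = t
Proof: From b = a and a = v, b = v. v divides t and t divides v, so v = t. Since b = v, b = t.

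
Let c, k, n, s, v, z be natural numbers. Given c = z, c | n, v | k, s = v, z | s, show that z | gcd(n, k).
c = z and c | n, thus z | n. s = v and z | s, so z | v. Since v | k, z | k. z | n, so z | gcd(n, k).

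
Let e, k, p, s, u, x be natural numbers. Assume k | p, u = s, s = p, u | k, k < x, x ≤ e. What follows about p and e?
p < e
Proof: u = s and s = p, so u = p. u | k, so p | k. Because k | p, k = p. k < x and x ≤ e, hence k < e. k = p, so p < e.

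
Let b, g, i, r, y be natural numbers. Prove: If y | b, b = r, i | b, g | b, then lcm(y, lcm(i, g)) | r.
Because i | b and g | b, lcm(i, g) | b. y | b, so lcm(y, lcm(i, g)) | b. b = r, so lcm(y, lcm(i, g)) | r.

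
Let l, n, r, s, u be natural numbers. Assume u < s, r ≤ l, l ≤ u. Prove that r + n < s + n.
r ≤ l and l ≤ u, thus r ≤ u. Since u < s, r < s. Then r + n < s + n.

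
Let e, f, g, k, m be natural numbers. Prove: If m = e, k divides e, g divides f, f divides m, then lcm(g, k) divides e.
From m = e and f divides m, f divides e. From g divides f, g divides e. Since k divides e, lcm(g, k) divides e.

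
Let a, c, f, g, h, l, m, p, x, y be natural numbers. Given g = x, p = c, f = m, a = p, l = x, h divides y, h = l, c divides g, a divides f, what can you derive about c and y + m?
c divides y + m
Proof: g = x and c divides g, hence c divides x. h = l and l = x, thus h = x. h divides y, so x divides y. c divides x, so c divides y. a = p and p = c, thus a = c. Because f = m and a divides f, a divides m. a = c, so c divides m. Since c divides y, c divides y + m.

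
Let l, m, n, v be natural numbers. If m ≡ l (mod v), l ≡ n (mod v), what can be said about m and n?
m ≡ n (mod v)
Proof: m ≡ l (mod v) and l ≡ n (mod v). By transitivity, m ≡ n (mod v).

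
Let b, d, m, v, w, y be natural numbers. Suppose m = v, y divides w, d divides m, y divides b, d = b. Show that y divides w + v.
From d = b and d divides m, b divides m. y divides b, so y divides m. Because m = v, y divides v. Since y divides w, y divides w + v.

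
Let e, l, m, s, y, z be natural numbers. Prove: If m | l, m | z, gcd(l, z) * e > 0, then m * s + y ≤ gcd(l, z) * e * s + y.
m | l and m | z, therefore m | gcd(l, z). Then m | gcd(l, z) * e. From gcd(l, z) * e > 0, m ≤ gcd(l, z) * e. Then m * s ≤ gcd(l, z) * e * s. Then m * s + y ≤ gcd(l, z) * e * s + y.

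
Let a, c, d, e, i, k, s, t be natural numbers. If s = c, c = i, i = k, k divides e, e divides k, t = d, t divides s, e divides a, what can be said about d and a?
d divides a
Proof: s = c and c = i, therefore s = i. Since i = k, s = k. From k divides e and e divides k, k = e. Since s = k, s = e. Because t = d and t divides s, d divides s. Since s = e, d divides e. e divides a, so d divides a.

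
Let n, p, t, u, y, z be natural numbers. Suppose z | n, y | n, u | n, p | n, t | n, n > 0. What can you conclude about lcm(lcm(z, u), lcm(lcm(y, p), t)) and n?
lcm(lcm(z, u), lcm(lcm(y, p), t)) ≤ n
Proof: z | n and u | n, hence lcm(z, u) | n. Since y | n and p | n, lcm(y, p) | n. Since t | n, lcm(lcm(y, p), t) | n. lcm(z, u) | n, so lcm(lcm(z, u), lcm(lcm(y, p), t)) | n. From n > 0, lcm(lcm(z, u), lcm(lcm(y, p), t)) ≤ n.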